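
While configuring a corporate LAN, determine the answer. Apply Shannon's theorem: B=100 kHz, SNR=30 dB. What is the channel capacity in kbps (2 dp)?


Given: B = 100 kHz, SNR = 30 dB
SNR linear = 10^(30/10) = 1000
1 + SNR = 1001
log2(1001) = 9.9672262588
C = 100 * 1000 * 9.9672262588 = 996722.6259 bps
C = 996.722626 kbps -> 996.72 kbps (2 dp)

996.72


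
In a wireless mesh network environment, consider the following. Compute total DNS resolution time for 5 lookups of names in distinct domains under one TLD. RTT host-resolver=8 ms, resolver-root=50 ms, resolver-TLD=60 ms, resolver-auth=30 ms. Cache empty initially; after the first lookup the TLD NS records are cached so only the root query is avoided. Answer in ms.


Lookup 1 (cold cache): local + root + TLD + auth = 8 + 50 + 60 + 30 = 148 ms
Lookups 2..5 (TLD NS cached -> skip root; new domain -> still ask TLD and auth): local + TLD + auth = 8 + 60 + 30 = 98 ms each
Remaining 4 lookups: 4 * 98 = 392 ms
Total = 148 + 392 = 540 ms

540


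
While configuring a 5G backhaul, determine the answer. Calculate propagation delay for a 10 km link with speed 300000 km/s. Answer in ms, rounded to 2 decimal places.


Given: distance = 10 km, speed = 300000 km/s
Delay = distance / speed = 10 / 300000 seconds
Delay in ms = 10 * 1000 / 300000
Delay = 0.0333 ms
Rounded to 2 dp = 0.03 ms

0.03


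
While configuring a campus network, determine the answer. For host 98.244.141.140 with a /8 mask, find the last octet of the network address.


Given: IP = 98.244.141.140, prefix = /8
Subnet mask = 255.0.0.0
Last octet of IP: 140
Last octet of mask: 0
Network last octet = 140 AND 0 = 0

0


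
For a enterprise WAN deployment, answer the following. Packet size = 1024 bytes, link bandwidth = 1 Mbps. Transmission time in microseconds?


Given: packet = 1024 bytes, bandwidth = 1 Mbps
Packet in bits = 1024 * 8 = 8192 bits
Bandwidth = 1 * 10^6 = 1000000 bps
Time = 8192 / 1000000 seconds
Time in us = 8192 * 10^6 / 1000000 = 8192

8192


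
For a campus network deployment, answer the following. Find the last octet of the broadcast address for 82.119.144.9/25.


Given: IP = 82.119.144.9, prefix = /25
Host bits = 32 - 25 = 7
Network last octet = 9 AND mask = 0
Host part size = 2^7 - 1 = 127
Broadcast last octet = 0 OR 127 = 127

127


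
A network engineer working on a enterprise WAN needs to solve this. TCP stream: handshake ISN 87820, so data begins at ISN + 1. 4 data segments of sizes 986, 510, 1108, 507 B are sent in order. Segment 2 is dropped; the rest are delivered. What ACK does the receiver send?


SYN uses sequence number 87820; first data byte = ISN + 1 = 87821.
Segment 1: SEQ = 87821, len = 986 B, covers [87821, 88806]
Segment 2: SEQ = 88807, len = 510 B, covers [88807, 89316] [LOST]
Segment 3: SEQ = 89317, len = 1108 B, covers [89317, 90424]
Segment 4: SEQ = 90425, len = 507 B, covers [90425, 90931]
In-order data received: bytes [87821, 88806] (segments 1..1).
Segment 2 missing -> gap begins at byte 88807; later segments buffered out of order.
Cumulative ACK = next expected in-order byte = 87821 + 986 = 88807

88807


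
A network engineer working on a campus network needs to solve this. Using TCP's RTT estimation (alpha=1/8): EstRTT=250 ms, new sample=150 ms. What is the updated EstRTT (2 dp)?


Given: EstRTT = 250 ms, SampleRTT = 150 ms, alpha = 1/8
New EstRTT = (1 - alpha) * EstRTT + alpha * SampleRTT
(7/8) * 250 = 218.75
(1/8) * 150 = 18.75
New EstRTT = 218.75 + 18.75 = 237.5 ms -> 237.50 ms (2 dp)

237.50


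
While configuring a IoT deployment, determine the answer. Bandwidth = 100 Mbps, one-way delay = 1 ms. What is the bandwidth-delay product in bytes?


Given: bandwidth = 100 Mbps, delay = 1 ms
BDP in bits = 100 * 10^6 * 1 / 1000
BDP in bits = 100000
BDP in bytes = 100000 / 8 = 12500

12500


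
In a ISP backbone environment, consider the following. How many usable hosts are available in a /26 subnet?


Given: subnet mask /26
Host bits = 32 - 26 = 6
Total addresses = 2^6 = 64
Usable hosts = 64 - 2 (network + broadcast) = 62

62


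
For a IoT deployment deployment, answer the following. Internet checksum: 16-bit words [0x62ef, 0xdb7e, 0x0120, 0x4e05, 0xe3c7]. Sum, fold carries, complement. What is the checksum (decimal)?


Given words: [0x62ef, 0xdb7e, 0x0120, 0x4e05, 0xe3c7]
Step 1: Sum all words
Raw sum = 25327 + 56190 + 288 + 19973 + 58311 = 160089
Step 2: Fold carry: (29017 + 2) = 29019
One's complement = ~29019 & 0xFFFF = 36516

36516


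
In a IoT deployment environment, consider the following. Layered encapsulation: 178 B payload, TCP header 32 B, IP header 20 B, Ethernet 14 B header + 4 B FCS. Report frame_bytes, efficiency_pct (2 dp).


TCP segment = 178 + 32 = 210 B
IP packet = 210 + 20 = 230 B
Ethernet frame = 230 + 14 + 4 = 248 B
Efficiency = app / frame = 178 / 248 = 0.717742 = 71.7742% -> 71.77% (2 dp)

248, 71.77


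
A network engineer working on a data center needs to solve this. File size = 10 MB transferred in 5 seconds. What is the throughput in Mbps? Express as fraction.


Given: file = 10 MB, time = 5 s
File in Mb = 10 * 8 = 80 Mb
Throughput = 80 / 5 Mbps
Throughput = 16 Mbps

16


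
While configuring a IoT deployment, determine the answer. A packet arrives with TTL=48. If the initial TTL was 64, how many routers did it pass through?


Given: initial TTL = 64, received TTL = 48
Hops = initial TTL - received TTL
Hops = 64 - 48 = 16

16


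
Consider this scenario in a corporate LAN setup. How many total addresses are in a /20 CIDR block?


Given: CIDR prefix /20
Host bits = 32 - 20 = 12
Total addresses = 2^12 = 4096

4096


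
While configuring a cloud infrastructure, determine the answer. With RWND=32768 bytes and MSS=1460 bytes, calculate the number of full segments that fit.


Given: RWND = 32768 bytes, MSS = 1460 bytes
Full segments = floor(RWND / MSS)
Full segments = floor(32768 / 1460)
Full segments = floor(22.4438) = 22

22


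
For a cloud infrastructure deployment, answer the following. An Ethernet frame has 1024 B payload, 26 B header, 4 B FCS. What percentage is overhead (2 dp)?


Given: payload = 1024 B, header = 26 B, trailer = 4 B
Overhead bytes = header + trailer = 26 + 4 = 30
Total frame = payload + overhead = 1024 + 30 = 1054
Overhead % = 30 / 1054 * 100 = 2.8463% -> 2.85% (2 dp)

2.85


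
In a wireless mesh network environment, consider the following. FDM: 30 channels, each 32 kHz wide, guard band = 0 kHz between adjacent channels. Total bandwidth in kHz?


Given: 30 channels, 32 kHz each, guard = 0 kHz
Channel bandwidth = 30 * 32 = 960 kHz
Guard bands = 29 gaps * 0 kHz = 0 kHz
Total = 960 + 0 = 960 kHz

960


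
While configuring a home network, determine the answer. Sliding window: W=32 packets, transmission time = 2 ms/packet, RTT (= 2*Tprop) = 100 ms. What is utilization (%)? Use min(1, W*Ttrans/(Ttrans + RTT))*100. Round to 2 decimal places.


Given: W = 32, Ttrans = 2 ms, RTT = 100 ms (= 2 * Tprop, Tprop = 50 ms)
Cycle time = Ttrans + RTT = 2 + 100 = 102 ms (first packet sent until its ACK returns)
W * Ttrans = 32 * 2 = 64 ms of sending per cycle
W * Ttrans / (Ttrans + RTT) = 64 / 102 = 0.627451
U = min(1, 0.627451) = 0.627451
U% = 62.75%

62.75


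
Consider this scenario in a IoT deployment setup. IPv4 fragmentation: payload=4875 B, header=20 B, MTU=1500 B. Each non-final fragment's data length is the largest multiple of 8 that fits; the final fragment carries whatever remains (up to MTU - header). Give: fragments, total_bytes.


Max data per non-final fragment = floor((MTU - header)/8)*8 = floor((1500 - 20)/8)*8 = floor(1480/8)*8 = 1480 B
Final fragment needs no 8-byte alignment: it can carry up to MTU - header = 1480 B
Non-final fragments needed = ceil((payload - 1480) / 1480) = ceil(3395/1480) = ceil(2.2939) = 3
Number of fragments = 3 + 1 = 4
Fragment sizes (data): 3 * 1480 B + 435 B (last, 435 <= 1480 OK)
Total bytes sent = payload + n_frags * header = 4875 + 4*20 = 4875 + 80 = 4955 B

4, 4955


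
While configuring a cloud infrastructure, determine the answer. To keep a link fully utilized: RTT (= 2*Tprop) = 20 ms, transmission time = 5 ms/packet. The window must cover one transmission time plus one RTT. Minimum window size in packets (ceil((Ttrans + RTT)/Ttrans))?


Given: Ttrans = 5 ms, RTT = 20 ms (= 2 * Tprop, Tprop = 10 ms)
Time until first ACK returns = Ttrans + RTT = 5 + 20 = 25 ms
Need W * Ttrans >= Ttrans + RTT  ->  W >= (Ttrans + RTT) / Ttrans
(Ttrans + RTT) / Ttrans = 25 / 5 = 5
W_min = ceil(5) = 5

5


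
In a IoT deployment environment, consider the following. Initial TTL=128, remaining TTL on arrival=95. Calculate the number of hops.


Given: initial TTL = 128, received TTL = 95
Hops = initial TTL - received TTL
Hops = 128 - 95 = 33

33


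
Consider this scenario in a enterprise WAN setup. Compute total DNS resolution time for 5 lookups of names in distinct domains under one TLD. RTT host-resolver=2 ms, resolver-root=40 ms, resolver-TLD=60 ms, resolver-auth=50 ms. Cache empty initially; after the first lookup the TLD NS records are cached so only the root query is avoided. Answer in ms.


Lookup 1 (cold cache): local + root + TLD + auth = 2 + 40 + 60 + 50 = 152 ms
Lookups 2..5 (TLD NS cached -> skip root; new domain -> still ask TLD and auth): local + TLD + auth = 2 + 60 + 50 = 112 ms each
Remaining 4 lookups: 4 * 112 = 448 ms
Total = 152 + 448 = 600 ms

600


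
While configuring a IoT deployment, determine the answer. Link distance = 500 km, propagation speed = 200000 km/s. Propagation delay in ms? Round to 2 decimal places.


Given: distance = 500 km, speed = 200000 km/s
Delay = distance / speed = 500 / 200000 seconds
Delay in ms = 500 * 1000 / 200000
Delay = 2.5000 ms
Rounded to 2 dp = 2.50 ms

2.50


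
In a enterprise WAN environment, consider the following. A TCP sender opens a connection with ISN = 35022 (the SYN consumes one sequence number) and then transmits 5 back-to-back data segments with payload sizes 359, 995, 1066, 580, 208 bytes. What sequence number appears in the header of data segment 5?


The SYN occupies sequence number ISN = 35022, so the first data byte is ISN + 1 = 35023.
SEQ of data segment i = (ISN + 1) + sum of payload sizes of segments 1..i-1.
Segment 1: SEQ = 35023, payload = 359 bytes
Segment 2: SEQ = 35382, payload = 995 bytes
Segment 3: SEQ = 36377, payload = 1066 bytes
Segment 4: SEQ = 37443, payload = 580 bytes
Segment 5: SEQ = 38023, payload = 208 bytes
SEQ of segment 5 = 35023 + 359 + 995 + 1066 + 580 = 38023

38023


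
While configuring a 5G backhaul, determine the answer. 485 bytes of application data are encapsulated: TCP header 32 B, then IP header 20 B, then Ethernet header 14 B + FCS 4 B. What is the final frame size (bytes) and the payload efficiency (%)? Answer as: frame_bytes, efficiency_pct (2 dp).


TCP segment = 485 + 32 = 517 B
IP packet = 517 + 20 = 537 B
Ethernet frame = 537 + 14 + 4 = 555 B
Efficiency = app / frame = 485 / 555 = 0.873874 = 87.3874% -> 87.39% (2 dp)

555, 87.39


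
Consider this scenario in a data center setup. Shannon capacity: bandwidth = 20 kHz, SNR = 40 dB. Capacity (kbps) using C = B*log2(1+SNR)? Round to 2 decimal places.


Given: B = 20 kHz, SNR = 40 dB
SNR linear = 10^(40/10) = 10000
1 + SNR = 10001
log2(10001) = 13.2878566418
C = 20 * 1000 * 13.2878566418 = 265757.1328 bps
C = 265.757133 kbps -> 265.76 kbps (2 dp)

265.76


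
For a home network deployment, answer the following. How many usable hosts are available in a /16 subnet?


Given: subnet mask /16
Host bits = 32 - 16 = 16
Total addresses = 2^16 = 65536
Usable hosts = 65536 - 2 (network + broadcast) = 65534

65534


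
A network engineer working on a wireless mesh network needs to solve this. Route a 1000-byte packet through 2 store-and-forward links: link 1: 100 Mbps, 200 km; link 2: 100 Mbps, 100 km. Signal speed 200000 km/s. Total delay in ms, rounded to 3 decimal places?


Packet = 1000 bytes = 8000 bits. Store-and-forward: sum (t_trans + t_prop) per link.
Link 1: t_trans = 8000/(100*10^6) s = 0.0800 ms; t_prop = 200/200000 s = 1.0000 ms; subtotal = 1.0800 ms
Link 2: t_trans = 8000/(100*10^6) s = 0.0800 ms; t_prop = 100/200000 s = 0.5000 ms; subtotal = 0.5800 ms
End-to-end = 1.0800 + 0.5800 = 1.6600 ms -> 1.660 ms (3 dp)

1.660


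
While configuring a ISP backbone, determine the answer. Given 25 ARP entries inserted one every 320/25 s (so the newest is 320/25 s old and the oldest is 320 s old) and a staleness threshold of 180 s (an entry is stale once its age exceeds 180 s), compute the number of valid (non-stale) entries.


Ages are k * 320/25 s for k = 1..25 (spacing = 12.8000 s).
Entry k is valid iff k * 320/25 <= 180 iff k <= 25 * 180 / 320 = 14.0625
n_valid = floor(14.0625) = 14
(n_stale = 25 - 14 = 11)

14


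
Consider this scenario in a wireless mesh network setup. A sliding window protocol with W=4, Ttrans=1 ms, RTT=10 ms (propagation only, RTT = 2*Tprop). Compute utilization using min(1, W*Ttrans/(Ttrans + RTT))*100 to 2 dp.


Given: W = 4, Ttrans = 1 ms, RTT = 10 ms (= 2 * Tprop, Tprop = 5 ms)
Cycle time = Ttrans + RTT = 1 + 10 = 11 ms (first packet sent until its ACK returns)
W * Ttrans = 4 * 1 = 4 ms of sending per cycle
W * Ttrans / (Ttrans + RTT) = 4 / 11 = 0.363636
U = min(1, 0.363636) = 0.363636
U% = 36.36%

36.36


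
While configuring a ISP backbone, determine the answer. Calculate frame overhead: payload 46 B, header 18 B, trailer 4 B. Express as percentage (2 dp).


Given: payload = 46 B, header = 18 B, trailer = 4 B
Overhead bytes = header + trailer = 18 + 4 = 22
Total frame = payload + overhead = 46 + 22 = 68
Overhead % = 22 / 68 * 100 = 32.3529% -> 32.35% (2 dp)

32.35


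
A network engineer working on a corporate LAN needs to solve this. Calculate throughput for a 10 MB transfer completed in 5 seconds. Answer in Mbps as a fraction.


Given: file = 10 MB, time = 5 s
File in Mb = 10 * 8 = 80 Mb
Throughput = 80 / 5 Mbps
Throughput = 16 Mbps

16


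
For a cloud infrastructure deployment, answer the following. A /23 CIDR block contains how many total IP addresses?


Given: CIDR prefix /23
Host bits = 32 - 23 = 9
Total addresses = 2^9 = 512

512


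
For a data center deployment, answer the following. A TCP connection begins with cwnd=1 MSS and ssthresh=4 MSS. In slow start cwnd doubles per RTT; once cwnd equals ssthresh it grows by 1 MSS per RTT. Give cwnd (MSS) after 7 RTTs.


RTT 0: cwnd = 1 MSS (initial)
RTT 1: cwnd = 2 MSS (slow start, doubled)
RTT 2: cwnd = 4 MSS (slow start, doubled)
RTT 3: cwnd = 5 MSS (congestion avoidance, +1)
RTT 4: cwnd = 6 MSS (congestion avoidance, +1)
RTT 5: cwnd = 7 MSS (congestion avoidance, +1)
RTT 6: cwnd = 8 MSS (congestion avoidance, +1)
RTT 7: cwnd = 9 MSS (congestion avoidance, +1)

9


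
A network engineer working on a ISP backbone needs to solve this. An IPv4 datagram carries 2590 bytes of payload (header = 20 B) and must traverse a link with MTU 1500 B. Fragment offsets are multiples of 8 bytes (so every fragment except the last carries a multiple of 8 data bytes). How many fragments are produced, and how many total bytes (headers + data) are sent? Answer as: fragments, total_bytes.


Max data per non-final fragment = floor((MTU - header)/8)*8 = floor((1500 - 20)/8)*8 = floor(1480/8)*8 = 1480 B
Final fragment needs no 8-byte alignment: it can carry up to MTU - header = 1480 B
Non-final fragments needed = ceil((payload - 1480) / 1480) = ceil(1110/1480) = ceil(0.7500) = 1
Number of fragments = 1 + 1 = 2
Fragment sizes (data): 1 * 1480 B + 1110 B (last, 1110 <= 1480 OK)
Total bytes sent = payload + n_frags * header = 2590 + 2*20 = 2590 + 40 = 2630 B

2, 2630


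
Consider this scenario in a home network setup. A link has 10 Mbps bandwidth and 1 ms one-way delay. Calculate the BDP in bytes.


Given: bandwidth = 10 Mbps, delay = 1 ms
BDP in bits = 10 * 10^6 * 1 / 1000
BDP in bits = 10000
BDP in bytes = 10000 / 8 = 1250

1250


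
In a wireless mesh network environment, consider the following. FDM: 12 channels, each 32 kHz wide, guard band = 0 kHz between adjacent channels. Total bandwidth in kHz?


Given: 12 channels, 32 kHz each, guard = 0 kHz
Channel bandwidth = 12 * 32 = 384 kHz
Guard bands = 11 gaps * 0 kHz = 0 kHz
Total = 384 + 0 = 384 kHz

384


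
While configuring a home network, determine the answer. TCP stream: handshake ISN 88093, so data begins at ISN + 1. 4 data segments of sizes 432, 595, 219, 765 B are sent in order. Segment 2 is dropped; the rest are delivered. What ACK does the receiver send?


SYN uses sequence number 88093; first data byte = ISN + 1 = 88094.
Segment 1: SEQ = 88094, len = 432 B, covers [88094, 88525]
Segment 2: SEQ = 88526, len = 595 B, covers [88526, 89120] [LOST]
Segment 3: SEQ = 89121, len = 219 B, covers [89121, 89339]
Segment 4: SEQ = 89340, len = 765 B, covers [89340, 90104]
In-order data received: bytes [88094, 88525] (segments 1..1).
Segment 2 missing -> gap begins at byte 88526; later segments buffered out of order.
Cumulative ACK = next expected in-order byte = 88094 + 432 = 88526

88526


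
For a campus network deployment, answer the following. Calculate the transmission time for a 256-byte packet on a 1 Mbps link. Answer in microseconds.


Given: packet = 256 bytes, bandwidth = 1 Mbps
Packet in bits = 256 * 8 = 2048 bits
Bandwidth = 1 * 10^6 = 1000000 bps
Time = 2048 / 1000000 seconds
Time in us = 2048 * 10^6 / 1000000 = 2048

2048


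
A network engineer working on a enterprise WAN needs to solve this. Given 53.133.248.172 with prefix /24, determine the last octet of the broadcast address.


Given: IP = 53.133.248.172, prefix = /24
Host bits = 32 - 24 = 8
Network last octet = 172 AND mask = 0
Host part size = 2^8 - 1 = 255
Broadcast last octet = 0 OR 255 = 255

255


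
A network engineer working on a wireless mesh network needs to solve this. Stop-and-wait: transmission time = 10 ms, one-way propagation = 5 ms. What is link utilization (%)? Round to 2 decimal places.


Given: Ttrans = 10 ms, Tprop = 5 ms
RTT = 2 * Tprop = 2 * 5 = 10 ms
U = Ttrans / (Ttrans + RTT)
U = 10 / (10 + 10)
U = 10 / 20 = 0.5
U% = 50.00%

50.00


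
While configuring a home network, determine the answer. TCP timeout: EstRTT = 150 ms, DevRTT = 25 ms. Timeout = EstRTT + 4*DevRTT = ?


Given: EstRTT = 150 ms, DevRTT = 25 ms
Timeout = EstRTT + 4 * DevRTT
4 * DevRTT = 4 * 25 = 100
Timeout = 150 + 100 = 250 ms

250


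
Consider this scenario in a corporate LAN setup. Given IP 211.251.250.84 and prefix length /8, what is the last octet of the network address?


Given: IP = 211.251.250.84, prefix = /8
Subnet mask = 255.0.0.0
Last octet of IP: 84
Last octet of mask: 0
Network last octet = 84 AND 0 = 0

0


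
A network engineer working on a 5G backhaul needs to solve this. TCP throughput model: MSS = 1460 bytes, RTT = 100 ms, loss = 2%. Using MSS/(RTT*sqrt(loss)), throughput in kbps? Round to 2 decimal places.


Given: MSS = 1460 bytes, RTT = 100 ms, loss = 2%
RTT in seconds = 100 / 1000 = 0.1
Loss rate = 2% = 0.02
sqrt(loss) = sqrt(0.02) = 0.141421356237
Throughput (bytes/s) = 1460 / (0.1 * 0.141421356237) = 103237.5901
Throughput (kbps) = 103237.5901 * 8 / 1000 = 825.900720 -> 825.90 kbps (2 dp)

825.90


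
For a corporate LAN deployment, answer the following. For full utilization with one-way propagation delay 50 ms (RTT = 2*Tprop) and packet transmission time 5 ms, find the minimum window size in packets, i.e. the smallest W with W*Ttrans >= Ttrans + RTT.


Given: Ttrans = 5 ms, RTT = 100 ms (= 2 * Tprop, Tprop = 50 ms)
Time until first ACK returns = Ttrans + RTT = 5 + 100 = 105 ms
Need W * Ttrans >= Ttrans + RTT  ->  W >= (Ttrans + RTT) / Ttrans
(Ttrans + RTT) / Ttrans = 105 / 5 = 21
W_min = ceil(21) = 21

21


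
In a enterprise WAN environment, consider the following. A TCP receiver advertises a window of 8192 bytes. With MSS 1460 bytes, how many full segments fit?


Given: RWND = 8192 bytes, MSS = 1460 bytes
Full segments = floor(RWND / MSS)
Full segments = floor(8192 / 1460)
Full segments = floor(5.611) = 5

5


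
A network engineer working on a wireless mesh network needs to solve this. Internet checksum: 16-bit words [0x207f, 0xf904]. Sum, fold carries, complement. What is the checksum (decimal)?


Given words: [0x207f, 0xf904]
Step 1: Sum all words
Raw sum = 8319 + 63748 = 72067
Step 2: Fold carry: (6531 + 1) = 6532
One's complement = ~6532 & 0xFFFF = 59003

59003


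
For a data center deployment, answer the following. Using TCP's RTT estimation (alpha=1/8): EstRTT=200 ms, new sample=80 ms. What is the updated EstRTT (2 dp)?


Given: EstRTT = 200 ms, SampleRTT = 80 ms, alpha = 1/8
New EstRTT = (1 - alpha) * EstRTT + alpha * SampleRTT
(7/8) * 200 = 175
(1/8) * 80 = 10
New EstRTT = 175 + 10 = 185 ms -> 185.00 ms (2 dp)

185.00


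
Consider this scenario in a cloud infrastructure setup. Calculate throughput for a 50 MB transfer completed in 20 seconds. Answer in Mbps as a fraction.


Given: file = 50 MB, time = 20 s
File in Mb = 50 * 8 = 400 Mb
Throughput = 400 / 20 Mbps
Throughput = 20 Mbps

20


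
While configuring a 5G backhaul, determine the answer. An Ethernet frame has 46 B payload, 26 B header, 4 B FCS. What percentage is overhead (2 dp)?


Given: payload = 46 B, header = 26 B, trailer = 4 B
Overhead bytes = header + trailer = 26 + 4 = 30
Total frame = payload + overhead = 46 + 30 = 76
Overhead % = 30 / 76 * 100 = 39.4737% -> 39.47% (2 dp)

39.47


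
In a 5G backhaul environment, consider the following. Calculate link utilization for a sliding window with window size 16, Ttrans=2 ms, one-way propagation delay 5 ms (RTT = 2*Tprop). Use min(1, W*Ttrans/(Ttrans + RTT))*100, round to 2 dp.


Given: W = 16, Ttrans = 2 ms, RTT = 10 ms (= 2 * Tprop, Tprop = 5 ms)
Cycle time = Ttrans + RTT = 2 + 10 = 12 ms (first packet sent until its ACK returns)
W * Ttrans = 16 * 2 = 32 ms of sending per cycle
W * Ttrans / (Ttrans + RTT) = 32 / 12 = 2.666667
U = min(1, 2.666667) = 1.000000
U% = 100.00%

100.00


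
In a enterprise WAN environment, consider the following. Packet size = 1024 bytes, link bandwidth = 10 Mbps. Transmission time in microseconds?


Given: packet = 1024 bytes, bandwidth = 10 Mbps
Packet in bits = 1024 * 8 = 8192 bits
Bandwidth = 10 * 10^6 = 10000000 bps
Time = 8192 / 10000000 seconds
Time in us = 8192 * 10^6 / 10000000 = 819.2

819.2


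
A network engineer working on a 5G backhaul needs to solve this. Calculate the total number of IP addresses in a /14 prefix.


Given: CIDR prefix /14
Host bits = 32 - 14 = 18
Total addresses = 2^18 = 262144

262144


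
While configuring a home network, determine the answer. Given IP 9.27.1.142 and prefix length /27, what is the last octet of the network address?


Given: IP = 9.27.1.142, prefix = /27
Subnet mask = 255.255.255.224
Last octet of IP: 142
Last octet of mask: 224
Network last octet = 142 AND 224 = 128

128


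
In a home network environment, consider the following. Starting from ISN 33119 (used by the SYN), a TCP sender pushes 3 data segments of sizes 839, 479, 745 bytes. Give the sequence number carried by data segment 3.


The SYN occupies sequence number ISN = 33119, so the first data byte is ISN + 1 = 33120.
SEQ of data segment i = (ISN + 1) + sum of payload sizes of segments 1..i-1.
Segment 1: SEQ = 33120, payload = 839 bytes
Segment 2: SEQ = 33959, payload = 479 bytes
Segment 3: SEQ = 34438, payload = 745 bytes
SEQ of segment 3 = 33120 + 839 + 479 = 34438

34438


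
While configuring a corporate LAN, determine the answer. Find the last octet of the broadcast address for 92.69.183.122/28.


Given: IP = 92.69.183.122, prefix = /28
Host bits = 32 - 28 = 4
Network last octet = 122 AND mask = 112
Host part size = 2^4 - 1 = 15
Broadcast last octet = 112 OR 15 = 127

127


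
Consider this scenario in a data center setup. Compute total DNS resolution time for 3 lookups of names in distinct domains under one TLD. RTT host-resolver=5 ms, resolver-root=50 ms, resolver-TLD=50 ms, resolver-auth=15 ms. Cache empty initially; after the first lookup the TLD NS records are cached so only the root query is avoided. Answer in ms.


Lookup 1 (cold cache): local + root + TLD + auth = 5 + 50 + 50 + 15 = 120 ms
Lookups 2..3 (TLD NS cached -> skip root; new domain -> still ask TLD and auth): local + TLD + auth = 5 + 50 + 15 = 70 ms each
Remaining 2 lookups: 2 * 70 = 140 ms
Total = 120 + 140 = 260 ms

260


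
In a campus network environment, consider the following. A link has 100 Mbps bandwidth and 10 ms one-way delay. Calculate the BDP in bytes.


Given: bandwidth = 100 Mbps, delay = 10 ms
BDP in bits = 100 * 10^6 * 10 / 1000
BDP in bits = 1000000
BDP in bytes = 1000000 / 8 = 125000

125000


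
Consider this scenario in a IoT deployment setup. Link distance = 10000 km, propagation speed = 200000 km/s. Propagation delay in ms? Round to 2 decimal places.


Given: distance = 10000 km, speed = 200000 km/s
Delay = distance / speed = 10000 / 200000 seconds
Delay in ms = 10000 * 1000 / 200000
Delay = 50.0000 ms
Rounded to 2 dp = 50.00 ms

50.00


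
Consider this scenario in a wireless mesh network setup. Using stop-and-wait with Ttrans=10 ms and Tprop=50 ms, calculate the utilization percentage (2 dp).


Given: Ttrans = 10 ms, Tprop = 50 ms
RTT = 2 * Tprop = 2 * 50 = 100 ms
U = Ttrans / (Ttrans + RTT)
U = 10 / (10 + 100)
U = 10 / 110 = 0.090909
U% = 9.09%

9.09


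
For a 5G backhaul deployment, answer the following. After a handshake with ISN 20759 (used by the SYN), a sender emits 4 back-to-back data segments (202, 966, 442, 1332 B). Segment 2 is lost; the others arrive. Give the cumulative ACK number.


SYN uses sequence number 20759; first data byte = ISN + 1 = 20760.
Segment 1: SEQ = 20760, len = 202 B, covers [20760, 20961]
Segment 2: SEQ = 20962, len = 966 B, covers [20962, 21927] [LOST]
Segment 3: SEQ = 21928, len = 442 B, covers [21928, 22369]
Segment 4: SEQ = 22370, len = 1332 B, covers [22370, 23701]
In-order data received: bytes [20760, 20961] (segments 1..1).
Segment 2 missing -> gap begins at byte 20962; later segments buffered out of order.
Cumulative ACK = next expected in-order byte = 20760 + 202 = 20962

20962


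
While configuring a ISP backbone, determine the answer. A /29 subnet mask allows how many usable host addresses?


Given: subnet mask /29
Host bits = 32 - 29 = 3
Total addresses = 2^3 = 8
Usable hosts = 8 - 2 (network + broadcast) = 6

6


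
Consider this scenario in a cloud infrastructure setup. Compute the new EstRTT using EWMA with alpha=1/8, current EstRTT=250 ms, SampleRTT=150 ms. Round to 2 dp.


Given: EstRTT = 250 ms, SampleRTT = 150 ms, alpha = 1/8
New EstRTT = (1 - alpha) * EstRTT + alpha * SampleRTT
(7/8) * 250 = 218.75
(1/8) * 150 = 18.75
New EstRTT = 218.75 + 18.75 = 237.5 ms -> 237.50 ms (2 dp)

237.50


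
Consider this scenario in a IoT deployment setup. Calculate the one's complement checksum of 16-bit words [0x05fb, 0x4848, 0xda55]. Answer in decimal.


Given words: [0x05fb, 0x4848, 0xda55]
Step 1: Sum all words
Raw sum = 1531 + 18504 + 55893 = 75928
Step 2: Fold carry: (10392 + 1) = 10393
One's complement = ~10393 & 0xFFFF = 55142

55142


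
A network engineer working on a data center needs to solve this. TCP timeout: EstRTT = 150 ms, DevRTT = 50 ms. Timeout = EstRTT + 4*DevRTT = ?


Given: EstRTT = 150 ms, DevRTT = 50 ms
Timeout = EstRTT + 4 * DevRTT
4 * DevRTT = 4 * 50 = 200
Timeout = 150 + 200 = 350 ms

350


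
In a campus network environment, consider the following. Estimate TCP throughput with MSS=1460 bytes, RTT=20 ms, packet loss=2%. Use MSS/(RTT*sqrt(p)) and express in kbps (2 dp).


Given: MSS = 1460 bytes, RTT = 20 ms, loss = 2%
RTT in seconds = 20 / 1000 = 0.02
Loss rate = 2% = 0.02
sqrt(loss) = sqrt(0.02) = 0.141421356237
Throughput (bytes/s) = 1460 / (0.02 * 0.141421356237) = 516187.9503
Throughput (kbps) = 516187.9503 * 8 / 1000 = 4129.503602 -> 4129.50 kbps (2 dp)

4129.50


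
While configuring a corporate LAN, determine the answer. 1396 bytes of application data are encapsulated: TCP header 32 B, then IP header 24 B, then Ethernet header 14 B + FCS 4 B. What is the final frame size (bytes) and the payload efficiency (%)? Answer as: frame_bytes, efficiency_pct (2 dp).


TCP segment = 1396 + 32 = 1428 B
IP packet = 1428 + 24 = 1452 B
Ethernet frame = 1452 + 14 + 4 = 1470 B
Efficiency = app / frame = 1396 / 1470 = 0.949660 = 94.9660% -> 94.97% (2 dp)

1470, 94.97


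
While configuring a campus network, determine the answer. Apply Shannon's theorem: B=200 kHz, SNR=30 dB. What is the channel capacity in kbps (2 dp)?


Given: B = 200 kHz, SNR = 30 dB
SNR linear = 10^(30/10) = 1000
1 + SNR = 1001
log2(1001) = 9.9672262588
C = 200 * 1000 * 9.9672262588 = 1993445.2518 bps
C = 1993.445252 kbps -> 1993.45 kbps (2 dp)

1993.45


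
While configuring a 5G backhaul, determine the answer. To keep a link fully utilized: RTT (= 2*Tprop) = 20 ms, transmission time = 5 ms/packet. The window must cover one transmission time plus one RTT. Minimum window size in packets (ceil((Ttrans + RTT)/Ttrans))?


Given: Ttrans = 5 ms, RTT = 20 ms (= 2 * Tprop, Tprop = 10 ms)
Time until first ACK returns = Ttrans + RTT = 5 + 20 = 25 ms
Need W * Ttrans >= Ttrans + RTT  ->  W >= (Ttrans + RTT) / Ttrans
(Ttrans + RTT) / Ttrans = 25 / 5 = 5
W_min = ceil(5) = 5

5


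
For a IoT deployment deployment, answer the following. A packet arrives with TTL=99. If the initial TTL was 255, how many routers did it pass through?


Given: initial TTL = 255, received TTL = 99
Hops = initial TTL - received TTL
Hops = 255 - 99 = 156

156


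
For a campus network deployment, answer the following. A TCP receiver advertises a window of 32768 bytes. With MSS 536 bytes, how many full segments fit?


Given: RWND = 32768 bytes, MSS = 536 bytes
Full segments = floor(RWND / MSS)
Full segments = floor(32768 / 536)
Full segments = floor(61.1343) = 61

61


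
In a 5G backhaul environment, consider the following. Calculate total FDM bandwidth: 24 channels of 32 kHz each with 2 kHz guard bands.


Given: 24 channels, 32 kHz each, guard = 2 kHz
Channel bandwidth = 24 * 32 = 768 kHz
Guard bands = 23 gaps * 2 kHz = 46 kHz
Total = 768 + 46 = 814 kHz

814


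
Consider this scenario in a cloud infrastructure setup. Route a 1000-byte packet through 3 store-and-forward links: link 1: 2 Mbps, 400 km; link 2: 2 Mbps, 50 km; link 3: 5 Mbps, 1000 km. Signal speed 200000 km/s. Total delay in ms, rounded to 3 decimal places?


Packet = 1000 bytes = 8000 bits. Store-and-forward: sum (t_trans + t_prop) per link.
Link 1: t_trans = 8000/(2*10^6) s = 4.0000 ms; t_prop = 400/200000 s = 2.0000 ms; subtotal = 6.0000 ms
Link 2: t_trans = 8000/(2*10^6) s = 4.0000 ms; t_prop = 50/200000 s = 0.2500 ms; subtotal = 4.2500 ms
Link 3: t_trans = 8000/(5*10^6) s = 1.6000 ms; t_prop = 1000/200000 s = 5.0000 ms; subtotal = 6.6000 ms
End-to-end = 6.0000 + 4.2500 + 6.6000 = 16.8500 ms -> 16.850 ms (3 dp)

16.850


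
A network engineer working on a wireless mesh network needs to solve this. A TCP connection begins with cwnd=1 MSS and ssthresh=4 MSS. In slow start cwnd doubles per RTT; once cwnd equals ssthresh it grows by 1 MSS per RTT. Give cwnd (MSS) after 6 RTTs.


RTT 0: cwnd = 1 MSS (initial)
RTT 1: cwnd = 2 MSS (slow start, doubled)
RTT 2: cwnd = 4 MSS (slow start, doubled)
RTT 3: cwnd = 5 MSS (congestion avoidance, +1)
RTT 4: cwnd = 6 MSS (congestion avoidance, +1)
RTT 5: cwnd = 7 MSS (congestion avoidance, +1)
RTT 6: cwnd = 8 MSS (congestion avoidance, +1)

8


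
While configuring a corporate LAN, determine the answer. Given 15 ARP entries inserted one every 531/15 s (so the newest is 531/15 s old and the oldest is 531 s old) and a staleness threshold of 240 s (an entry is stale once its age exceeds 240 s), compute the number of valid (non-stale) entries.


Ages are k * 531/15 s for k = 1..15 (spacing = 35.4000 s).
Entry k is valid iff k * 531/15 <= 240 iff k <= 15 * 240 / 531 = 6.7797
n_valid = floor(6.7797) = 6
(n_stale = 15 - 6 = 9)

6


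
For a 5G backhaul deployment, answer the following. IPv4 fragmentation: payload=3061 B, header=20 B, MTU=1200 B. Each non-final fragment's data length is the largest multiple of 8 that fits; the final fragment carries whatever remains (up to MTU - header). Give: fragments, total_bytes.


Max data per non-final fragment = floor((MTU - header)/8)*8 = floor((1200 - 20)/8)*8 = floor(1180/8)*8 = 1176 B
Final fragment needs no 8-byte alignment: it can carry up to MTU - header = 1180 B
Non-final fragments needed = ceil((payload - 1180) / 1176) = ceil(1881/1176) = ceil(1.5995) = 2
Number of fragments = 2 + 1 = 3
Fragment sizes (data): 2 * 1176 B + 709 B (last, 709 <= 1180 OK)
Total bytes sent = payload + n_frags * header = 3061 + 3*20 = 3061 + 60 = 3121 B

3, 3121


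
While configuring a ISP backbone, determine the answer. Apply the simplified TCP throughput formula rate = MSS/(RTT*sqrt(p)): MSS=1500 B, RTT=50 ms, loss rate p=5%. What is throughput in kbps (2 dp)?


Given: MSS = 1500 bytes, RTT = 50 ms, loss = 5%
RTT in seconds = 50 / 1000 = 0.05
Loss rate = 5% = 0.05
sqrt(loss) = sqrt(0.05) = 0.223606797750
Throughput (bytes/s) = 1500 / (0.05 * 0.223606797750) = 134164.0786
Throughput (kbps) = 134164.0786 * 8 / 1000 = 1073.312629 -> 1073.31 kbps (2 dp)

1073.31


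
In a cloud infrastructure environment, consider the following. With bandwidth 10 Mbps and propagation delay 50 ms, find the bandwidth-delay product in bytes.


Given: bandwidth = 10 Mbps, delay = 50 ms
BDP in bits = 10 * 10^6 * 50 / 1000
BDP in bits = 500000
BDP in bytes = 500000 / 8 = 62500

62500


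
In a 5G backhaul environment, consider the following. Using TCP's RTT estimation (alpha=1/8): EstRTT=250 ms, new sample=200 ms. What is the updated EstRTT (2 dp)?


Given: EstRTT = 250 ms, SampleRTT = 200 ms, alpha = 1/8
New EstRTT = (1 - alpha) * EstRTT + alpha * SampleRTT
(7/8) * 250 = 218.75
(1/8) * 200 = 25
New EstRTT = 218.75 + 25 = 243.75 ms -> 243.75 ms (2 dp)

243.75


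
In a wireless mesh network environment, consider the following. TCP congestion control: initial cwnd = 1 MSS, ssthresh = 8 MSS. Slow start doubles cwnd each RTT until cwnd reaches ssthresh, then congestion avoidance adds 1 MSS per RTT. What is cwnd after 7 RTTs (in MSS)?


RTT 0: cwnd = 1 MSS (initial)
RTT 1: cwnd = 2 MSS (slow start, doubled)
RTT 2: cwnd = 4 MSS (slow start, doubled)
RTT 3: cwnd = 8 MSS (slow start, doubled)
RTT 4: cwnd = 9 MSS (congestion avoidance, +1)
RTT 5: cwnd = 10 MSS (congestion avoidance, +1)
RTT 6: cwnd = 11 MSS (congestion avoidance, +1)
RTT 7: cwnd = 12 MSS (congestion avoidance, +1)

12


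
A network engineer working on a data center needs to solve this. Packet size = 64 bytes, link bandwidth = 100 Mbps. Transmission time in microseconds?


Given: packet = 64 bytes, bandwidth = 100 Mbps
Packet in bits = 64 * 8 = 512 bits
Bandwidth = 100 * 10^6 = 100000000 bps
Time = 512 / 100000000 seconds
Time in us = 512 * 10^6 / 100000000 = 5.12

5.12


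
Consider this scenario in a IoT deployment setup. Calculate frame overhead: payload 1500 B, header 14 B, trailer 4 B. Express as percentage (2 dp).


Given: payload = 1500 B, header = 14 B, trailer = 4 B
Overhead bytes = header + trailer = 14 + 4 = 18
Total frame = payload + overhead = 1500 + 18 = 1518
Overhead % = 18 / 1518 * 100 = 1.1858% -> 1.19% (2 dp)

1.19


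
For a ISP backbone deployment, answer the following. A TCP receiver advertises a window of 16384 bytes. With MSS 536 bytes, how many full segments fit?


Given: RWND = 16384 bytes, MSS = 536 bytes
Full segments = floor(RWND / MSS)
Full segments = floor(16384 / 536)
Full segments = floor(30.5672) = 30

30


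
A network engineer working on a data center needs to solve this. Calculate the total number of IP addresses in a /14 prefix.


Given: CIDR prefix /14
Host bits = 32 - 14 = 18
Total addresses = 2^18 = 262144

262144


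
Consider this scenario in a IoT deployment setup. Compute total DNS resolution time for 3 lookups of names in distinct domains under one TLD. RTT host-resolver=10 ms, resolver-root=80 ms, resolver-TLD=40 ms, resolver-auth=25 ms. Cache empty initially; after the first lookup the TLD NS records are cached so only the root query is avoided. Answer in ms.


Lookup 1 (cold cache): local + root + TLD + auth = 10 + 80 + 40 + 25 = 155 ms
Lookups 2..3 (TLD NS cached -> skip root; new domain -> still ask TLD and auth): local + TLD + auth = 10 + 40 + 25 = 75 ms each
Remaining 2 lookups: 2 * 75 = 150 ms
Total = 155 + 150 = 305 ms

305


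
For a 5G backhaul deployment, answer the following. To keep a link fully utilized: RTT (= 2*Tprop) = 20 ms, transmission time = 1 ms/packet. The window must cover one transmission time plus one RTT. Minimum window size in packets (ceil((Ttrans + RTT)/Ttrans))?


Given: Ttrans = 1 ms, RTT = 20 ms (= 2 * Tprop, Tprop = 10 ms)
Time until first ACK returns = Ttrans + RTT = 1 + 20 = 21 ms
Need W * Ttrans >= Ttrans + RTT  ->  W >= (Ttrans + RTT) / Ttrans
(Ttrans + RTT) / Ttrans = 21 / 1 = 21
W_min = ceil(21) = 21

21


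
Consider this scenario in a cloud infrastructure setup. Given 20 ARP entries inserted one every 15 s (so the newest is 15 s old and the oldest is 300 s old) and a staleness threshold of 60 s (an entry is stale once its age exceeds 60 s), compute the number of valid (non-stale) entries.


Ages are k * 300/20 s for k = 1..20 (spacing = 15.0000 s).
Entry k is valid iff k * 300/20 <= 60 iff k <= 20 * 60 / 300 = 4.0000
n_valid = floor(4.0000) = 4
(n_stale = 20 - 4 = 16)

4


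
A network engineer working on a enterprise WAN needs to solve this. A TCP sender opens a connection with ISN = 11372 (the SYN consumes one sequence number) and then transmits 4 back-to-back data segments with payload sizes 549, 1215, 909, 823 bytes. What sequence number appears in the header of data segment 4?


The SYN occupies sequence number ISN = 11372, so the first data byte is ISN + 1 = 11373.
SEQ of data segment i = (ISN + 1) + sum of payload sizes of segments 1..i-1.
Segment 1: SEQ = 11373, payload = 549 bytes
Segment 2: SEQ = 11922, payload = 1215 bytes
Segment 3: SEQ = 13137, payload = 909 bytes
Segment 4: SEQ = 14046, payload = 823 bytes
SEQ of segment 4 = 11373 + 549 + 1215 + 909 = 14046

14046


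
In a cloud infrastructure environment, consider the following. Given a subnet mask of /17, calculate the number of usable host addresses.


Given: subnet mask /17
Host bits = 32 - 17 = 15
Total addresses = 2^15 = 32768
Usable hosts = 32768 - 2 (network + broadcast) = 32766

32766


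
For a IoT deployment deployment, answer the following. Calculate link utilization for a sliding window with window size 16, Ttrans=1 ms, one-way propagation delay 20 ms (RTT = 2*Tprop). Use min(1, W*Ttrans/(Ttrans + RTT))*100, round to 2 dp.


Given: W = 16, Ttrans = 1 ms, RTT = 40 ms (= 2 * Tprop, Tprop = 20 ms)
Cycle time = Ttrans + RTT = 1 + 40 = 41 ms (first packet sent until its ACK returns)
W * Ttrans = 16 * 1 = 16 ms of sending per cycle
W * Ttrans / (Ttrans + RTT) = 16 / 41 = 0.390244
U = min(1, 0.390244) = 0.390244
U% = 39.02%

39.02


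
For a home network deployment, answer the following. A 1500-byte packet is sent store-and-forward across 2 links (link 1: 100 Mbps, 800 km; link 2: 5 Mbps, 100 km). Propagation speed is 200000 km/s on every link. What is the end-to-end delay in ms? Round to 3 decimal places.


Packet = 1500 bytes = 12000 bits. Store-and-forward: sum (t_trans + t_prop) per link.
Link 1: t_trans = 12000/(100*10^6) s = 0.1200 ms; t_prop = 800/200000 s = 4.0000 ms; subtotal = 4.1200 ms
Link 2: t_trans = 12000/(5*10^6) s = 2.4000 ms; t_prop = 100/200000 s = 0.5000 ms; subtotal = 2.9000 ms
End-to-end = 4.1200 + 2.9000 = 7.0200 ms -> 7.020 ms (3 dp)

7.020


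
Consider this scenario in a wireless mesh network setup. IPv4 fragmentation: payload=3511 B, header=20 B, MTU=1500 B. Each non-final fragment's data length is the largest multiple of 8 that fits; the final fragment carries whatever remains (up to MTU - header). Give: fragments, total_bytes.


Max data per non-final fragment = floor((MTU - header)/8)*8 = floor((1500 - 20)/8)*8 = floor(1480/8)*8 = 1480 B
Final fragment needs no 8-byte alignment: it can carry up to MTU - header = 1480 B
Non-final fragments needed = ceil((payload - 1480) / 1480) = ceil(2031/1480) = ceil(1.3723) = 2
Number of fragments = 2 + 1 = 3
Fragment sizes (data): 2 * 1480 B + 551 B (last, 551 <= 1480 OK)
Total bytes sent = payload + n_frags * header = 3511 + 3*20 = 3511 + 60 = 3571 B

3, 3571
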